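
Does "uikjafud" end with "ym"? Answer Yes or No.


Input string: 'uikjafud'
Suffix to check: 'ym'
Last 2 characters of input: 'ud'
Match: False
Result: No


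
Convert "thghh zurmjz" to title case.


Input string: 'thghh zurmjz'
Operation: capitalize first letter of each word
Word transformations: 'thghh'->'Thghh', 'zurmjz'->'Zurmjz'
Result: Thghh Zurmjz


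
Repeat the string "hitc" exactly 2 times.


Input string: 'hitc'
Operation: repeat 2 times
Concatenation: 'hitc' + 'hitc'
Result: hitchitc


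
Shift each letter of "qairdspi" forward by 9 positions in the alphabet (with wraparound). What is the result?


Input: 'qairdspi', shift = 9
Operation: for each letter, (position + 9) mod 26
Mapping: 'q'(16+9=25)->'z', 'a'(0+9=9)->'j', 'i'(8+9=17)->'r', 'r'(17+9=26, 26 mod 26=0)->'a', 'd'(3+9=12)->'m', 's'(18+9=27, 27 mod 26=1)->'b', 'p'(15+9=24)->'y', 'i'(8+9=17)->'r'
Result: zjrambyr


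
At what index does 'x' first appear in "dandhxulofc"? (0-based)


Input string: 'dandhxulofc'
Target: 'x'
Scanning left to right: s[0]='d', s[1]='a', s[2]='n', s[3]='d', s[4]='h', s[5]='x'
First match at index: 5


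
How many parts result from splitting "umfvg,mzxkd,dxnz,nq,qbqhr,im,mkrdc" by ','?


Input string: 'umfvg,mzxkd,dxnz,nq,qbqhr,im,mkrdc'
Delimiter: ','
Split result: 'umfvg', 'mzxkd', 'dxnz', 'nq', 'qbqhr', 'im', 'mkrdc'
Number of parts: 7


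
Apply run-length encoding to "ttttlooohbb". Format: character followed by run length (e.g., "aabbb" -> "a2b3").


Input: 'ttttlooohbb'
Operation: identify consecutive runs
Runs: 'tttt' -> t4, 'l' -> l1, 'ooo' -> o3, 'h' -> h1, 'bb' -> b2
Encoded: t4l1o3h1b2


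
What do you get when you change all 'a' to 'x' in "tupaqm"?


Input string: 'tupaqm'
Operation: replace 'a' with 'x'
Positions of 'a': 3
After replacement: tupxqm


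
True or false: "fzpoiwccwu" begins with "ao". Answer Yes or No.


Input string: 'fzpoiwccwu'
Prefix to check: 'ao'
First 2 characters of input: 'fz'
Match: False
Result: No


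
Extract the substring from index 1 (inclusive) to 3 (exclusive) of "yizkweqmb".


Input string: 'yizkweqmb'
Operation: slice [1:3]
Extract characters: s[1]='i', s[2]='z'
Result: iz


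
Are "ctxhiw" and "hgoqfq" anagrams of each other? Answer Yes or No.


String 1: 'ctxhiw' -> sorted: 'chitwx'
String 2: 'hgoqfq' -> sorted: 'fghoqq'
Compare sorted forms: 'chitwx' != 'fghoqq'
Anagram: No


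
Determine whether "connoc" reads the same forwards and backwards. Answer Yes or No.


Input string: 'connoc'
Reversed: 'connoc'
Compare pairs: s[0]='c' vs s[5]='c' (match), s[1]='o' vs s[4]='o' (match), s[2]='n' vs s[3]='n' (match)
Palindrome: Yes


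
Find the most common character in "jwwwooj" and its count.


Input: 'jwwwooj'
Operation: tally each character
Counts: 'j':2, 'o':2, 'w':3
Maximum: 'w' appears 3 times


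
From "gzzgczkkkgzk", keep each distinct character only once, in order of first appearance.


Input: 'gzzgczkkkgzk'
Operation: keep first occurrence of each character
Scan: s[0]='g' new -> keep; s[1]='z' new -> keep; s[2]='z' seen -> skip; s[3]='g' seen -> skip; s[4]='c' new -> keep; s[5]='z' seen -> skip; s[6]='k' new -> keep; s[7]='k' seen -> skip; s[8]='k' seen -> skip; s[9]='g' seen -> skip; s[10]='z' seen -> skip; s[11]='k' seen -> skip
Result: gzck


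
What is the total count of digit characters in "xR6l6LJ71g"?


Input string: 'xR6l6LJ71g'
Operation: count digit characters (0-9)
Scan: 'x', 'R', '6'(digit), 'l', '6'(digit), 'L', 'J', '7'(digit), '1'(digit), 'g'
Digits found: 4
Result: 4


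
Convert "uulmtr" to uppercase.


Input string: 'uulmtr'
Operation: convert each letter to uppercase
Mapping: 'u'->'U', 'u'->'U', 'l'->'L', 'm'->'M', 't'->'T', 'r'->'R'
Result: UULMTR


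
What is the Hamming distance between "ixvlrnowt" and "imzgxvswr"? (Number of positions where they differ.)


String 1: 'ixvlrnowt'
String 2: 'imzgxvswr'
Compare each position: pos 0: 'i'=='i', pos 1: 'x'!='m', pos 2: 'v'!='z', pos 3: 'l'!='g', pos 4: 'r'!='x', pos 5: 'n'!='v', pos 6: 'o'!='s', pos 7: 'w'=='w', pos 8: 't'!='r'
Differing positions: 7
Hamming distance: 7


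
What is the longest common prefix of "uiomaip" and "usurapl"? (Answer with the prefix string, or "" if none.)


String 1: 'uiomaip'
String 2: 'usurapl'
Compare position by position:
pos 0: 'u' vs 'u' match
pos 1: 'i' vs 's' differ -> stop
Longest common prefix: "u" (length 1)


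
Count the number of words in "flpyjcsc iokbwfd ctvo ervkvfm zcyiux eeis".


Input string: 'flpyjcsc iokbwfd ctvo ervkvfm zcyiux eeis'
Operation: split by spaces
Words found: 'flpyjcsc', 'iokbwfd', 'ctvo', 'ervkvfm', 'zcyiux', 'eeis'
Word count: 6


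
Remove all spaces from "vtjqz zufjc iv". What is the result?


Input string: 'vtjqz zufjc iv'
Operation: remove all spaces
Words: 'vtjqz', 'zufjc', 'iv'
Join without spaces: vtjqzzufjciv


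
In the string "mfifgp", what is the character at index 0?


Input string: 'mfifgp'
Operation: get character at index 0
Index mapping: s[0]='m'
Result: 'm'


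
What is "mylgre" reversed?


Input string: 'mylgre'
Operation: reverse character order
Original order: 'm' -> 'y' -> 'l' -> 'g' -> 'r' -> 'e'
Reversed order: 'e' -> 'r' -> 'g' -> 'l' -> 'y' -> 'm'
Result: erglym


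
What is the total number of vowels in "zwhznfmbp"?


Input string: 'zwhznfmbp'
Operation: count vowels (a, e, i, o, u)
Scan: s[0]='z', s[1]='w', s[2]='h', s[3]='z', s[4]='n', s[5]='f', s[6]='m', s[7]='b', s[8]='p'
Vowels found: 0
Result: 0


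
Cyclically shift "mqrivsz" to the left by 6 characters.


Input: 'mqrivsz', shift = 6
Operation: split at index 6 and swap parts
Front part s[0:6] = 'mqrivs'
Back part s[6:] = 'z'
Rotated = back + front = 'z' + 'mqrivs'
Result: zmqrivs


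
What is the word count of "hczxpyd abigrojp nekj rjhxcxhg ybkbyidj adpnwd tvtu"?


Input string: 'hczxpyd abigrojp nekj rjhxcxhg ybkbyidj adpnwd tvtu'
Operation: split by spaces
Words found: 'hczxpyd', 'abigrojp', 'nekj', 'rjhxcxhg', 'ybkbyidj', 'adpnwd', 'tvtu'
Word count: 7


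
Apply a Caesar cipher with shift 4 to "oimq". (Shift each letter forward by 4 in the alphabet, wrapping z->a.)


Input: 'oimq', shift = 4
Operation: for each letter, (position + 4) mod 26
Mapping: 'o'(14+4=18)->'s', 'i'(8+4=12)->'m', 'm'(12+4=16)->'q', 'q'(16+4=20)->'u'
Result: smqu


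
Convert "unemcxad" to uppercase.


Input string: 'unemcxad'
Operation: convert each letter to uppercase
Mapping: 'u'->'U', 'n'->'N', 'e'->'E', 'm'->'M', 'c'->'C', 'x'->'X', 'a'->'A', 'd'->'D'
Result: UNEMCXAD


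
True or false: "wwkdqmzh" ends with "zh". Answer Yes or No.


Input string: 'wwkdqmzh'
Suffix to check: 'zh'
Last 2 characters of input: 'zh'
Match: True
Result: Yes


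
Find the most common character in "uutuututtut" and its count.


Input: 'uutuututtut'
Operation: tally each character
Counts: 't':5, 'u':6
Maximum: 'u' appears 6 times


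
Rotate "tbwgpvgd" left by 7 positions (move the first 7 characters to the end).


Input: 'tbwgpvgd', shift = 7
Operation: split at index 7 and swap parts
Front part s[0:7] = 'tbwgpvg'
Back part s[7:] = 'd'
Rotated = back + front = 'd' + 'tbwgpvg'
Result: dtbwgpvg


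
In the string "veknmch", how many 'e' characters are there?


Input string: 'veknmch'
Target character: 'e'
Scan each position: s[1]='e'
Matches found at indices: 1
Total: 1


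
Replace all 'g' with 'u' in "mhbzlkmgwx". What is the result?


Input string: 'mhbzlkmgwx'
Operation: replace 'g' with 'u'
Positions of 'g': 7
After replacement: mhbzlkmuwx


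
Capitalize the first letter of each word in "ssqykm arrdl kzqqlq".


Input string: 'ssqykm arrdl kzqqlq'
Operation: capitalize first letter of each word
Word transformations: 'ssqykm'->'Ssqykm', 'arrdl'->'Arrdl', 'kzqqlq'->'Kzqqlq'
Result: Ssqykm Arrdl Kzqqlq


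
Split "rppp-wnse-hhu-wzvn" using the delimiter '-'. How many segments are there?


Input string: 'rppp-wnse-hhu-wzvn'
Delimiter: '-'
Split result: 'rppp', 'wnse', 'hhu', 'wzvn'
Number of parts: 4


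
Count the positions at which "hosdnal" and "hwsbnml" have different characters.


String 1: 'hosdnal'
String 2: 'hwsbnml'
Compare each position: pos 0: 'h'=='h', pos 1: 'o'!='w', pos 2: 's'=='s', pos 3: 'd'!='b', pos 4: 'n'=='n', pos 5: 'a'!='m', pos 6: 'l'=='l'
Differing positions: 3
Hamming distance: 3


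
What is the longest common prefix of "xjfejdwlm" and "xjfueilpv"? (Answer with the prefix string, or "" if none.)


String 1: 'xjfejdwlm'
String 2: 'xjfueilpv'
Compare position by position:
pos 0: 'x' vs 'x' match
pos 1: 'j' vs 'j' match
pos 2: 'f' vs 'f' match
pos 3: 'e' vs 'u' differ -> stop
Longest common prefix: "xjf" (length 3)


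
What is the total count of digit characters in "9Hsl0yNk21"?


Input string: '9Hsl0yNk21'
Operation: count digit characters (0-9)
Scan: '9'(digit), 'H', 's', 'l', '0'(digit), 'y', 'N', 'k', '2'(digit), '1'(digit)
Digits found: 4
Result: 4


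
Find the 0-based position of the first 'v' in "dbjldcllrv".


Input string: 'dbjldcllrv'
Target: 'v'
Scanning left to right: s[0]='d', s[1]='b', s[2]='j', s[3]='l', s[4]='d', s[5]='c', s[6]='l', s[7]='l', s[8]='r', s[9]='v'
First match at index: 9


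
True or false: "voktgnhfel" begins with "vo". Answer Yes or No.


Input string: 'voktgnhfel'
Prefix to check: 'vo'
First 2 characters of input: 'vo'
Match: True
Result: Yes


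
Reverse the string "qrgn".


Input string: 'qrgn'
Operation: reverse character order
Original order: 'q' -> 'r' -> 'g' -> 'n'
Reversed order: 'n' -> 'g' -> 'r' -> 'q'
Result: ngrq


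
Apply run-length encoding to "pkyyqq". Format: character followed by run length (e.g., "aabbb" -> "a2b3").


Input: 'pkyyqq'
Operation: identify consecutive runs
Runs: 'p' -> p1, 'k' -> k1, 'yy' -> y2, 'qq' -> q2
Encoded: p1k1y2q2


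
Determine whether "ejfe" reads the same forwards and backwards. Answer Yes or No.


Input string: 'ejfe'
Reversed: 'efje'
Compare pairs: s[0]='e' vs s[3]='e' (match), s[1]='j' vs s[2]='f' (mismatch)
Palindrome: No


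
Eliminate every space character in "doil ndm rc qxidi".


Input string: 'doil ndm rc qxidi'
Operation: remove all spaces
Words: 'doil', 'ndm', 'rc', 'qxidi'
Join without spaces: doilndmrcqxidi


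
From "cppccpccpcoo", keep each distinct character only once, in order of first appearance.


Input: 'cppccpccpcoo'
Operation: keep first occurrence of each character
Scan: s[0]='c' new -> keep; s[1]='p' new -> keep; s[2]='p' seen -> skip; s[3]='c' seen -> skip; s[4]='c' seen -> skip; s[5]='p' seen -> skip; s[6]='c' seen -> skip; s[7]='c' seen -> skip; s[8]='p' seen -> skip; s[9]='c' seen -> skip; s[10]='o' new -> keep; s[11]='o' seen -> skip
Result: cpo


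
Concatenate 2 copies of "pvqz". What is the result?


Input string: 'pvqz'
Operation: repeat 2 times
Concatenation: 'pvqz' + 'pvqz'
Result: pvqzpvqz


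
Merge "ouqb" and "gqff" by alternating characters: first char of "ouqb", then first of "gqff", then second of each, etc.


String 1: 'ouqb'
String 2: 'gqff'
Operation: alternate characters
Pairs: 'o'+'g', 'u'+'q', 'q'+'f', 'b'+'f'
Result: oguqqfbf


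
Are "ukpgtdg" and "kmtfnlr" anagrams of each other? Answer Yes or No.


String 1: 'ukpgtdg' -> sorted: 'dggkptu'
String 2: 'kmtfnlr' -> sorted: 'fklmnrt'
Compare sorted forms: 'dggkptu' != 'fklmnrt'
Anagram: No


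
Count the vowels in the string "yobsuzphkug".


Input string: 'yobsuzphkug'
Operation: count vowels (a, e, i, o, u)
Scan: s[0]='y', s[1]='o' (vowel), s[2]='b', s[3]='s', s[4]='u' (vowel), s[5]='z', s[6]='p', s[7]='h', s[8]='k', s[9]='u' (vowel), s[10]='g'
Vowels found: 3
Result: 3


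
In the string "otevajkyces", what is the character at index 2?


Input string: 'otevajkyces'
Operation: get character at index 2
Index mapping: s[0]='o', s[1]='t', s[2]='e'
Result: 'e'


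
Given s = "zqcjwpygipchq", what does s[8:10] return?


Input string: 'zqcjwpygipchq'
Operation: slice [8:10]
Extract characters: s[8]='i', s[9]='p'
Result: ip


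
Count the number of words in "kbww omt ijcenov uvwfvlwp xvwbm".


Input string: 'kbww omt ijcenov uvwfvlwp xvwbm'
Operation: split by spaces
Words found: 'kbww', 'omt', 'ijcenov', 'uvwfvlwp', 'xvwbm'
Word count: 5


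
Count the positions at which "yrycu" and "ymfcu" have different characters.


String 1: 'yrycu'
String 2: 'ymfcu'
Compare each position: pos 0: 'y'=='y', pos 1: 'r'!='m', pos 2: 'y'!='f', pos 3: 'c'=='c', pos 4: 'u'=='u'
Differing positions: 2
Hamming distance: 2


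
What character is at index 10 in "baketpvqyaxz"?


Input string: 'baketpvqyaxz'
Operation: get character at index 10
Index mapping: s[0]='b', s[1]='a', s[2]='k', s[3]='e', s[4]='t', s[5]='p', s[6]='v', s[7]='q', s[8]='y', s[9]='a', s[10]='x'
Result: 'x'


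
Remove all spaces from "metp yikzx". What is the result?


Input string: 'metp yikzx'
Operation: remove all spaces
Words: 'metp', 'yikzx'
Join without spaces: metpyikzx


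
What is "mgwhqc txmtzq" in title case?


Input string: 'mgwhqc txmtzq'
Operation: capitalize first letter of each word
Word transformations: 'mgwhqc'->'Mgwhqc', 'txmtzq'->'Txmtzq'
Result: Mgwhqc Txmtzq


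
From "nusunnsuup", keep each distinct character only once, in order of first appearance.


Input: 'nusunnsuup'
Operation: keep first occurrence of each character
Scan: s[0]='n' new -> keep; s[1]='u' new -> keep; s[2]='s' new -> keep; s[3]='u' seen -> skip; s[4]='n' seen -> skip; s[5]='n' seen -> skip; s[6]='s' seen -> skip; s[7]='u' seen -> skip; s[8]='u' seen -> skip; s[9]='p' new -> keep
Result: nusp


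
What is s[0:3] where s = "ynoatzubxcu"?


Input string: 'ynoatzubxcu'
Operation: slice [0:3]
Extract characters: s[0]='y', s[1]='n', s[2]='o'
Result: yno


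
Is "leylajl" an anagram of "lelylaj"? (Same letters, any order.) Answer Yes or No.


String 1: 'lelylaj' -> sorted: 'aejllly'
String 2: 'leylajl' -> sorted: 'aejllly'
Compare sorted forms: 'aejllly' == 'aejllly'
Anagram: Yes


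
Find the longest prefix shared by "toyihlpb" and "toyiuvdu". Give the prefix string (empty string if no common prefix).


String 1: 'toyihlpb'
String 2: 'toyiuvdu'
Compare position by position:
pos 0: 't' vs 't' match
pos 1: 'o' vs 'o' match
pos 2: 'y' vs 'y' match
pos 3: 'i' vs 'i' match
pos 4: 'h' vs 'u' differ -> stop
Longest common prefix: "toyi" (length 4)


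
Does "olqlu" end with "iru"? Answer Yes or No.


Input string: 'olqlu'
Suffix to check: 'iru'
Last 3 characters of input: 'qlu'
Match: False
Result: No


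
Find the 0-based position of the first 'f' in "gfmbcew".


Input string: 'gfmbcew'
Target: 'f'
Scanning left to right: s[0]='g', s[1]='f'
First match at index: 1


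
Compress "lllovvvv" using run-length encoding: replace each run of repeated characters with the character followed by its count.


Input: 'lllovvvv'
Operation: identify consecutive runs
Runs: 'lll' -> l3, 'o' -> o1, 'vvvv' -> v4
Encoded: l3o1v4


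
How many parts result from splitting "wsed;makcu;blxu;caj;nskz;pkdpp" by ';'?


Input string: 'wsed;makcu;blxu;caj;nskz;pkdpp'
Delimiter: ';'
Split result: 'wsed', 'makcu', 'blxu', 'caj', 'nskz', 'pkdpp'
Number of parts: 6


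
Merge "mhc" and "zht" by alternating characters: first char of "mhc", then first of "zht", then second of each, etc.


String 1: 'mhc'
String 2: 'zht'
Operation: alternate characters
Pairs: 'm'+'z', 'h'+'h', 'c'+'t'
Result: mzhhct


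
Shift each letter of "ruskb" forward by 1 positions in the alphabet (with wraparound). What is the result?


Input: 'ruskb', shift = 1
Operation: for each letter, (position + 1) mod 26
Mapping: 'r'(17+1=18)->'s', 'u'(20+1=21)->'v', 's'(18+1=19)->'t', 'k'(10+1=11)->'l', 'b'(1+1=2)->'c'
Result: svtlc


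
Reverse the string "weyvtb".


Input string: 'weyvtb'
Operation: reverse character order
Original order: 'w' -> 'e' -> 'y' -> 'v' -> 't' -> 'b'
Reversed order: 'b' -> 't' -> 'v' -> 'y' -> 'e' -> 'w'
Result: btvyew


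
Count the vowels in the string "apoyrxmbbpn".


Input string: 'apoyrxmbbpn'
Operation: count vowels (a, e, i, o, u)
Scan: s[0]='a' (vowel), s[1]='p', s[2]='o' (vowel), s[3]='y', s[4]='r', s[5]='x', s[6]='m', s[7]='b', s[8]='b', s[9]='p', s[10]='n'
Vowels found: 2
Result: 2


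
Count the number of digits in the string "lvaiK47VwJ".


Input string: 'lvaiK47VwJ'
Operation: count digit characters (0-9)
Scan: 'l', 'v', 'a', 'i', 'K', '4'(digit), '7'(digit), 'V', 'w', 'J'
Digits found: 2
Result: 2


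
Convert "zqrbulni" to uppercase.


Input string: 'zqrbulni'
Operation: convert each letter to uppercase
Mapping: 'z'->'Z', 'q'->'Q', 'r'->'R', 'b'->'B', 'u'->'U', 'l'->'L', 'n'->'N', 'i'->'I'
Result: ZQRBULNI


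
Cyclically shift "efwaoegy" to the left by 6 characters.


Input: 'efwaoegy', shift = 6
Operation: split at index 6 and swap parts
Front part s[0:6] = 'efwaoe'
Back part s[6:] = 'gy'
Rotated = back + front = 'gy' + 'efwaoe'
Result: gyefwaoe


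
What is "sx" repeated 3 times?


Input string: 'sx'
Operation: repeat 3 times
Concatenation: 'sx' + 'sx' + 'sx'
Result: sxsxsx


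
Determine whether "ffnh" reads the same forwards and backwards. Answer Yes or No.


Input string: 'ffnh'
Reversed: 'hnff'
Compare pairs: s[0]='f' vs s[3]='h' (mismatch), s[1]='f' vs s[2]='n' (mismatch)
Palindrome: No


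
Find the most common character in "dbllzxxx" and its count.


Input: 'dbllzxxx'
Operation: tally each character
Counts: 'b':1, 'd':1, 'l':2, 'x':3, 'z':1
Maximum: 'x' appears 3 times


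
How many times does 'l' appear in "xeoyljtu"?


Input string: 'xeoyljtu'
Target character: 'l'
Scan each position: s[4]='l'
Matches found at indices: 4
Total: 1


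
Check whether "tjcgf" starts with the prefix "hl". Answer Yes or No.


Input string: 'tjcgf'
Prefix to check: 'hl'
First 2 characters of input: 'tj'
Match: False
Result: No


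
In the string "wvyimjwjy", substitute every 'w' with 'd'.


Input string: 'wvyimjwjy'
Operation: replace 'w' with 'd'
Positions of 'w': 0, 6
After replacement: dvyimjdjy


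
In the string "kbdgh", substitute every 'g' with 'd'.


Input string: 'kbdgh'
Operation: replace 'g' with 'd'
Positions of 'g': 3
After replacement: kbddh


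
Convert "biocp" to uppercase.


Input string: 'biocp'
Operation: convert each letter to uppercase
Mapping: 'b'->'B', 'i'->'I', 'o'->'O', 'c'->'C', 'p'->'P'
Result: BIOCP


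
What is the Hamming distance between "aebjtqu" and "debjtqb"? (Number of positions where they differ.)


String 1: 'aebjtqu'
String 2: 'debjtqb'
Compare each position: pos 0: 'a'!='d', pos 1: 'e'=='e', pos 2: 'b'=='b', pos 3: 'j'=='j', pos 4: 't'=='t', pos 5: 'q'=='q', pos 6: 'u'!='b'
Differing positions: 2
Hamming distance: 2


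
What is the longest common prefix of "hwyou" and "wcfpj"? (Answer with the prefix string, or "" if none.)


String 1: 'hwyou'
String 2: 'wcfpj'
Compare position by position:
pos 0: 'h' vs 'w' differ -> stop
Longest common prefix: "" (length 0)


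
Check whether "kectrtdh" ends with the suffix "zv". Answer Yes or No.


Input string: 'kectrtdh'
Suffix to check: 'zv'
Last 2 characters of input: 'dh'
Match: False
Result: No


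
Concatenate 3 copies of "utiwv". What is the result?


Input string: 'utiwv'
Operation: repeat 3 times
Concatenation: 'utiwv' + 'utiwv' + 'utiwv'
Result: utiwvutiwvutiwv


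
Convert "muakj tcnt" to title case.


Input string: 'muakj tcnt'
Operation: capitalize first letter of each word
Word transformations: 'muakj'->'Muakj', 'tcnt'->'Tcnt'
Result: Muakj Tcnt


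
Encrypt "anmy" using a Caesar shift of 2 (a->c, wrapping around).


Input: 'anmy', shift = 2
Operation: for each letter, (position + 2) mod 26
Mapping: 'a'(0+2=2)->'c', 'n'(13+2=15)->'p', 'm'(12+2=14)->'o', 'y'(24+2=26, 26 mod 26=0)->'a'
Result: cpoa


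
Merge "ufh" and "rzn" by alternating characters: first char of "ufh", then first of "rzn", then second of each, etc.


String 1: 'ufh'
String 2: 'rzn'
Operation: alternate characters
Pairs: 'u'+'r', 'f'+'z', 'h'+'n'
Result: urfzhn


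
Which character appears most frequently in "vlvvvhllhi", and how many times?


Input: 'vlvvvhllhi'
Operation: tally each character
Counts: 'h':2, 'i':1, 'l':3, 'v':4
Maximum: 'v' appears 4 times


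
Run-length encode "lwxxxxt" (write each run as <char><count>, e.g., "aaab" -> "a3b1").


Input: 'lwxxxxt'
Operation: identify consecutive runs
Runs: 'l' -> l1, 'w' -> w1, 'xxxx' -> x4, 't' -> t1
Encoded: l1w1x4t1


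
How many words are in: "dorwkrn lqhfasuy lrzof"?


Input string: 'dorwkrn lqhfasuy lrzof'
Operation: split by spaces
Words found: 'dorwkrn', 'lqhfasuy', 'lrzof'
Word count: 3


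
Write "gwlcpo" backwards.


Input string: 'gwlcpo'
Operation: reverse character order
Original order: 'g' -> 'w' -> 'l' -> 'c' -> 'p' -> 'o'
Reversed order: 'o' -> 'p' -> 'c' -> 'l' -> 'w' -> 'g'
Result: opclwg


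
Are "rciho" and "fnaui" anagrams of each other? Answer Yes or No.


String 1: 'rciho' -> sorted: 'chior'
String 2: 'fnaui' -> sorted: 'afinu'
Compare sorted forms: 'chior' != 'afinu'
Anagram: No


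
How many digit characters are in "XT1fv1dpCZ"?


Input string: 'XT1fv1dpCZ'
Operation: count digit characters (0-9)
Scan: 'X', 'T', '1'(digit), 'f', 'v', '1'(digit), 'd', 'p', 'C', 'Z'
Digits found: 2
Result: 2


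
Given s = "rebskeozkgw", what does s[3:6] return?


Input string: 'rebskeozkgw'
Operation: slice [3:6]
Extract characters: s[3]='s', s[4]='k', s[5]='e'
Result: ske


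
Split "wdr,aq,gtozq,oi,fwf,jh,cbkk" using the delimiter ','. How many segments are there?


Input string: 'wdr,aq,gtozq,oi,fwf,jh,cbkk'
Delimiter: ','
Split result: 'wdr', 'aq', 'gtozq', 'oi', 'fwf', 'jh', 'cbkk'
Number of parts: 7


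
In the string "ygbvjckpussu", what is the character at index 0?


Input string: 'ygbvjckpussu'
Operation: get character at index 0
Index mapping: s[0]='y'
Result: 'y'


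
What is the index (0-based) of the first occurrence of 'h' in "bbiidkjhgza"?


Input string: 'bbiidkjhgza'
Target: 'h'
Scanning left to right: s[0]='b', s[1]='b', s[2]='i', s[3]='i', s[4]='d', s[5]='k', s[6]='j', s[7]='h'
First match at index: 7


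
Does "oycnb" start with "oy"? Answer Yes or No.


Input string: 'oycnb'
Prefix to check: 'oy'
First 2 characters of input: 'oy'
Match: True
Result: Yes


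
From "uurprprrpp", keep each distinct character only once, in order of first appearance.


Input: 'uurprprrpp'
Operation: keep first occurrence of each character
Scan: s[0]='u' new -> keep; s[1]='u' seen -> skip; s[2]='r' new -> keep; s[3]='p' new -> keep; s[4]='r' seen -> skip; s[5]='p' seen -> skip; s[6]='r' seen -> skip; s[7]='r' seen -> skip; s[8]='p' seen -> skip; s[9]='p' seen -> skip
Result: urp


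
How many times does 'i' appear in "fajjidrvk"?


Input string: 'fajjidrvk'
Target character: 'i'
Scan each position: s[4]='i'
Matches found at indices: 4
Total: 1


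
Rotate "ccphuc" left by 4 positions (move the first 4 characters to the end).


Input: 'ccphuc', shift = 4
Operation: split at index 4 and swap parts
Front part s[0:4] = 'ccph'
Back part s[4:] = 'uc'
Rotated = back + front = 'uc' + 'ccph'
Result: ucccph


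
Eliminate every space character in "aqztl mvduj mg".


Input string: 'aqztl mvduj mg'
Operation: remove all spaces
Words: 'aqztl', 'mvduj', 'mg'
Join without spaces: aqztlmvdujmg


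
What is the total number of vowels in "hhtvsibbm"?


Input string: 'hhtvsibbm'
Operation: count vowels (a, e, i, o, u)
Scan: s[0]='h', s[1]='h', s[2]='t', s[3]='v', s[4]='s', s[5]='i' (vowel), s[6]='b', s[7]='b', s[8]='m'
Vowels found: 1
Result: 1


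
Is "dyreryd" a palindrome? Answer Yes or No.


Input string: 'dyreryd'
Reversed: 'dyreryd'
Compare pairs: s[0]='d' vs s[6]='d' (match), s[1]='y' vs s[5]='y' (match), s[2]='r' vs s[4]='r' (match)
Palindrome: Yes


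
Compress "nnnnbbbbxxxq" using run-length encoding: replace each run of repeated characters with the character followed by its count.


Input: 'nnnnbbbbxxxq'
Operation: identify consecutive runs
Runs: 'nnnn' -> n4, 'bbbb' -> b4, 'xxx' -> x3, 'q' -> q1
Encoded: n4b4x3q1


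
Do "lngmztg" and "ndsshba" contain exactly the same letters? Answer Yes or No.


String 1: 'lngmztg' -> sorted: 'gglmntz'
String 2: 'ndsshba' -> sorted: 'abdhnss'
Compare sorted forms: 'gglmntz' != 'abdhnss'
Anagram: No


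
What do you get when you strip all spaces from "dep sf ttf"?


Input string: 'dep sf ttf'
Operation: remove all spaces
Words: 'dep', 'sf', 'ttf'
Join without spaces: depsfttf


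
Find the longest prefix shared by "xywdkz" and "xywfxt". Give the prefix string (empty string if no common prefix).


String 1: 'xywdkz'
String 2: 'xywfxt'
Compare position by position:
pos 0: 'x' vs 'x' match
pos 1: 'y' vs 'y' match
pos 2: 'w' vs 'w' match
pos 3: 'd' vs 'f' differ -> stop
Longest common prefix: "xyw" (length 3)


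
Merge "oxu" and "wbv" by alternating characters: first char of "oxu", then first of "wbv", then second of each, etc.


String 1: 'oxu'
String 2: 'wbv'
Operation: alternate characters
Pairs: 'o'+'w', 'x'+'b', 'u'+'v'
Result: owxbuv


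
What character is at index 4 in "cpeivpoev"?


Input string: 'cpeivpoev'
Operation: get character at index 4
Index mapping: s[0]='c', s[1]='p', s[2]='e', s[3]='i', s[4]='v'
Result: 'v'


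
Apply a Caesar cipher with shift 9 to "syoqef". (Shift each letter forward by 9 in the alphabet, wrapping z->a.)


Input: 'syoqef', shift = 9
Operation: for each letter, (position + 9) mod 26
Mapping: 's'(18+9=27, 27 mod 26=1)->'b', 'y'(24+9=33, 33 mod 26=7)->'h', 'o'(14+9=23)->'x', 'q'(16+9=25)->'z', 'e'(4+9=13)->'n', 'f'(5+9=14)->'o'
Result: bhxzno


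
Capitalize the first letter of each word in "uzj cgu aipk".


Input string: 'uzj cgu aipk'
Operation: capitalize first letter of each word
Word transformations: 'uzj'->'Uzj', 'cgu'->'Cgu', 'aipk'->'Aipk'
Result: Uzj Cgu Aipk


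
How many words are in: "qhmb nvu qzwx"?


Input string: 'qhmb nvu qzwx'
Operation: split by spaces
Words found: 'qhmb', 'nvu', 'qzwx'
Word count: 3


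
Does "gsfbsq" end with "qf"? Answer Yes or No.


Input string: 'gsfbsq'
Suffix to check: 'qf'
Last 2 characters of input: 'sq'
Match: False
Result: No


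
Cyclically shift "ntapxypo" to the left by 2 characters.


Input: 'ntapxypo', shift = 2
Operation: split at index 2 and swap parts
Front part s[0:2] = 'nt'
Back part s[2:] = 'apxypo'
Rotated = back + front = 'apxypo' + 'nt'
Result: apxypont


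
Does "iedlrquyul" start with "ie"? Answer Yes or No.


Input string: 'iedlrquyul'
Prefix to check: 'ie'
First 2 characters of input: 'ie'
Match: True
Result: Yes


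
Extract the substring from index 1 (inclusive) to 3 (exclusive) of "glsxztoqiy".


Input string: 'glsxztoqiy'
Operation: slice [1:3]
Extract characters: s[1]='l', s[2]='s'
Result: ls


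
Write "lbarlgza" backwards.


Input string: 'lbarlgza'
Operation: reverse character order
Original order: 'l' -> 'b' -> 'a' -> 'r' -> 'l' -> 'g' -> 'z' -> 'a'
Reversed order: 'a' -> 'z' -> 'g' -> 'l' -> 'r' -> 'a' -> 'b' -> 'l'
Result: azglrabl


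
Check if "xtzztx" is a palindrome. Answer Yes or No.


Input string: 'xtzztx'
Reversed: 'xtzztx'
Compare pairs: s[0]='x' vs s[5]='x' (match), s[1]='t' vs s[4]='t' (match), s[2]='z' vs s[3]='z' (match)
Palindrome: Yes


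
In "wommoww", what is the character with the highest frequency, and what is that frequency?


Input: 'wommoww'
Operation: tally each character
Counts: 'm':2, 'o':2, 'w':3
Maximum: 'w' appears 3 times


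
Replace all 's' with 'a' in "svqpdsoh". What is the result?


Input string: 'svqpdsoh'
Operation: replace 's' with 'a'
Positions of 's': 0, 5
After replacement: avqpdaoh


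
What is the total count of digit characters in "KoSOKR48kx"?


Input string: 'KoSOKR48kx'
Operation: count digit characters (0-9)
Scan: 'K', 'o', 'S', 'O', 'K', 'R', '4'(digit), '8'(digit), 'k', 'x'
Digits found: 2
Result: 2


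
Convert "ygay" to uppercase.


Input string: 'ygay'
Operation: convert each letter to uppercase
Mapping: 'y'->'Y', 'g'->'G', 'a'->'A', 'y'->'Y'
Result: YGAY


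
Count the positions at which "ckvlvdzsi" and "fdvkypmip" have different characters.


String 1: 'ckvlvdzsi'
String 2: 'fdvkypmip'
Compare each position: pos 0: 'c'!='f', pos 1: 'k'!='d', pos 2: 'v'=='v', pos 3: 'l'!='k', pos 4: 'v'!='y', pos 5: 'd'!='p', pos 6: 'z'!='m', pos 7: 's'!='i', pos 8: 'i'!='p'
Differing positions: 8
Hamming distance: 8


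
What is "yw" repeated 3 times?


Input string: 'yw'
Operation: repeat 3 times
Concatenation: 'yw' + 'yw' + 'yw'
Result: ywywyw


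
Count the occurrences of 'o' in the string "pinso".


Input string: 'pinso'
Target character: 'o'
Scan each position: s[4]='o'
Matches found at indices: 4
Total: 1


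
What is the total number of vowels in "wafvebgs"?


Input string: 'wafvebgs'
Operation: count vowels (a, e, i, o, u)
Scan: s[0]='w', s[1]='a' (vowel), s[2]='f', s[3]='v', s[4]='e' (vowel), s[5]='b', s[6]='g', s[7]='s'
Vowels found: 2
Result: 2


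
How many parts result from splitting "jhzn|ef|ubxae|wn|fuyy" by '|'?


Input string: 'jhzn|ef|ubxae|wn|fuyy'
Delimiter: '|'
Split result: 'jhzn', 'ef', 'ubxae', 'wn', 'fuyy'
Number of parts: 5


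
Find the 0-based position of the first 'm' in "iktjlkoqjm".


Input string: 'iktjlkoqjm'
Target: 'm'
Scanning left to right: s[0]='i', s[1]='k', s[2]='t', s[3]='j', s[4]='l', s[5]='k', s[6]='o', s[7]='q', s[8]='j', s[9]='m'
First match at index: 9


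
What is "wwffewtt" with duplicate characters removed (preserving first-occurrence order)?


Input: 'wwffewtt'
Operation: keep first occurrence of each character
Scan: s[0]='w' new -> keep; s[1]='w' seen -> skip; s[2]='f' new -> keep; s[3]='f' seen -> skip; s[4]='e' new -> keep; s[5]='w' seen -> skip; s[6]='t' new -> keep; s[7]='t' seen -> skip
Result: wfet


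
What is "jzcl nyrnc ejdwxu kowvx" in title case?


Input string: 'jzcl nyrnc ejdwxu kowvx'
Operation: capitalize first letter of each word
Word transformations: 'jzcl'->'Jzcl', 'nyrnc'->'Nyrnc', 'ejdwxu'->'Ejdwxu', 'kowvx'->'Kowvx'
Result: Jzcl Nyrnc Ejdwxu Kowvx


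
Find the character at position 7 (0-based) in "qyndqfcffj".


Input string: 'qyndqfcffj'
Operation: get character at index 7
Index mapping: s[0]='q', s[1]='y', s[2]='n', s[3]='d', s[4]='q', s[5]='f', s[6]='c', s[7]='f'
Result: 'f'


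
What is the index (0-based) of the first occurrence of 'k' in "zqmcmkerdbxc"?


Input string: 'zqmcmkerdbxc'
Target: 'k'
Scanning left to right: s[0]='z', s[1]='q', s[2]='m', s[3]='c', s[4]='m', s[5]='k'
First match at index: 5


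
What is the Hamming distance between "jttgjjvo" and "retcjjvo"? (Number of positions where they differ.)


String 1: 'jttgjjvo'
String 2: 'retcjjvo'
Compare each position: pos 0: 'j'!='r', pos 1: 't'!='e', pos 2: 't'=='t', pos 3: 'g'!='c', pos 4: 'j'=='j', pos 5: 'j'=='j', pos 6: 'v'=='v', pos 7: 'o'=='o'
Differing positions: 3
Hamming distance: 3


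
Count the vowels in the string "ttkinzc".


Input string: 'ttkinzc'
Operation: count vowels (a, e, i, o, u)
Scan: s[0]='t', s[1]='t', s[2]='k', s[3]='i' (vowel), s[4]='n', s[5]='z', s[6]='c'
Vowels found: 1
Result: 1


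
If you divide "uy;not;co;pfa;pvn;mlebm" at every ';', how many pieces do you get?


Input string: 'uy;not;co;pfa;pvn;mlebm'
Delimiter: ';'
Split result: 'uy', 'not', 'co', 'pfa', 'pvn', 'mlebm'
Number of parts: 6


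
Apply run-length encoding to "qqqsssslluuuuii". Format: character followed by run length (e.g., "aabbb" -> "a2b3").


Input: 'qqqsssslluuuuii'
Operation: identify consecutive runs
Runs: 'qqq' -> q3, 'ssss' -> s4, 'll' -> l2, 'uuuu' -> u4, 'ii' -> i2
Encoded: q3s4l2u4i2


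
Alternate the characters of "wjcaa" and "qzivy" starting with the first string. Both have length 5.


String 1: 'wjcaa'
String 2: 'qzivy'
Operation: alternate characters
Pairs: 'w'+'q', 'j'+'z', 'c'+'i', 'a'+'v', 'a'+'y'
Result: wqjzciavay


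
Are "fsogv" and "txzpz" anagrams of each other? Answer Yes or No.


String 1: 'fsogv' -> sorted: 'fgosv'
String 2: 'txzpz' -> sorted: 'ptxzz'
Compare sorted forms: 'fgosv' != 'ptxzz'
Anagram: No


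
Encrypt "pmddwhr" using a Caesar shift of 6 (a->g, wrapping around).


Input: 'pmddwhr', shift = 6
Operation: for each letter, (position + 6) mod 26
Mapping: 'p'(15+6=21)->'v', 'm'(12+6=18)->'s', 'd'(3+6=9)->'j', 'd'(3+6=9)->'j', 'w'(22+6=28, 28 mod 26=2)->'c', 'h'(7+6=13)->'n', 'r'(17+6=23)->'x'
Result: vsjjcnx


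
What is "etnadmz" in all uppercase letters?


Input string: 'etnadmz'
Operation: convert each letter to uppercase
Mapping: 'e'->'E', 't'->'T', 'n'->'N', 'a'->'A', 'd'->'D', 'm'->'M', 'z'->'Z'
Result: ETNADMZ


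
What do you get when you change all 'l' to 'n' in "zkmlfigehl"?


Input string: 'zkmlfigehl'
Operation: replace 'l' with 'n'
Positions of 'l': 3, 9
After replacement: zkmnfigehn


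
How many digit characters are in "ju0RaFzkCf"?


Input string: 'ju0RaFzkCf'
Operation: count digit characters (0-9)
Scan: 'j', 'u', '0'(digit), 'R', 'a', 'F', 'z', 'k', 'C', 'f'
Digits found: 1
Result: 1


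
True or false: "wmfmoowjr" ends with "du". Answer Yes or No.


Input string: 'wmfmoowjr'
Suffix to check: 'du'
Last 2 characters of input: 'jr'
Match: False
Result: No


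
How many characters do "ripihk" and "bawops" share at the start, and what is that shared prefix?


String 1: 'ripihk'
String 2: 'bawops'
Compare position by position:
pos 0: 'r' vs 'b' differ -> stop
Longest common prefix: "" (length 0)


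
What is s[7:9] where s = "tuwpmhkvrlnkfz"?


Input string: 'tuwpmhkvrlnkfz'
Operation: slice [7:9]
Extract characters: s[7]='v', s[8]='r'
Result: vr


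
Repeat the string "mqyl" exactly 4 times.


Input string: 'mqyl'
Operation: repeat 4 times
Concatenation: 'mqyl' + 'mqyl' + 'mqyl' + 'mqyl'
Result: mqylmqylmqylmqyl


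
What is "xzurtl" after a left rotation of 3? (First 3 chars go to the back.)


Input: 'xzurtl', shift = 3
Operation: split at index 3 and swap parts
Front part s[0:3] = 'xzu'
Back part s[3:] = 'rtl'
Rotated = back + front = 'rtl' + 'xzu'
Result: rtlxzu


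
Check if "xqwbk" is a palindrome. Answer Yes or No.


Input string: 'xqwbk'
Reversed: 'kbwqx'
Compare pairs: s[0]='x' vs s[4]='k' (mismatch), s[1]='q' vs s[3]='b' (mismatch)
Palindrome: No


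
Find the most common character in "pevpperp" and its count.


Input: 'pevpperp'
Operation: tally each character
Counts: 'e':2, 'p':4, 'r':1, 'v':1
Maximum: 'p' appears 4 times


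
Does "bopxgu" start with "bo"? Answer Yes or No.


Input string: 'bopxgu'
Prefix to check: 'bo'
First 2 characters of input: 'bo'
Match: True
Result: Yes


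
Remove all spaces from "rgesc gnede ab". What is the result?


Input string: 'rgesc gnede ab'
Operation: remove all spaces
Words: 'rgesc', 'gnede', 'ab'
Join without spaces: rgescgnedeab


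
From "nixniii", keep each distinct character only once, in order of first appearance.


Input: 'nixniii'
Operation: keep first occurrence of each character
Scan: s[0]='n' new -> keep; s[1]='i' new -> keep; s[2]='x' new -> keep; s[3]='n' seen -> skip; s[4]='i' seen -> skip; s[5]='i' seen -> skip; s[6]='i' seen -> skip
Result: nix


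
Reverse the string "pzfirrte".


Input string: 'pzfirrte'
Operation: reverse character order
Original order: 'p' -> 'z' -> 'f' -> 'i' -> 'r' -> 'r' -> 't' -> 'e'
Reversed order: 'e' -> 't' -> 'r' -> 'r' -> 'i' -> 'f' -> 'z' -> 'p'
Result: etrrifzp


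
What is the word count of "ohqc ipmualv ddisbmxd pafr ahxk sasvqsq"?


Input string: 'ohqc ipmualv ddisbmxd pafr ahxk sasvqsq'
Operation: split by spaces
Words found: 'ohqc', 'ipmualv', 'ddisbmxd', 'pafr', 'ahxk', 'sasvqsq'
Word count: 6


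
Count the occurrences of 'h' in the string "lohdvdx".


Input string: 'lohdvdx'
Target character: 'h'
Scan each position: s[2]='h'
Matches found at indices: 2
Total: 1


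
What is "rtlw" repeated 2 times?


Input string: 'rtlw'
Operation: repeat 2 times
Concatenation: 'rtlw' + 'rtlw'
Result: rtlwrtlw


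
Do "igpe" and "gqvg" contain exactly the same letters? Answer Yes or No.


String 1: 'igpe' -> sorted: 'egip'
String 2: 'gqvg' -> sorted: 'ggqv'
Compare sorted forms: 'egip' != 'ggqv'
Anagram: No


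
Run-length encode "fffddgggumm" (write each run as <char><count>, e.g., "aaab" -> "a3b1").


Input: 'fffddgggumm'
Operation: identify consecutive runs
Runs: 'fff' -> f3, 'dd' -> d2, 'ggg' -> g3, 'u' -> u1, 'mm' -> m2
Encoded: f3d2g3u1m2


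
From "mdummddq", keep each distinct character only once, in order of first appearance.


Input: 'mdummddq'
Operation: keep first occurrence of each character
Scan: s[0]='m' new -> keep; s[1]='d' new -> keep; s[2]='u' new -> keep; s[3]='m' seen -> skip; s[4]='m' seen -> skip; s[5]='d' seen -> skip; s[6]='d' seen -> skip; s[7]='q' new -> keep
Result: mduq


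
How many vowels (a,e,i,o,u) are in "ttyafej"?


Input string: 'ttyafej'
Operation: count vowels (a, e, i, o, u)
Scan: s[0]='t', s[1]='t', s[2]='y', s[3]='a' (vowel), s[4]='f', s[5]='e' (vowel), s[6]='j'
Vowels found: 2
Result: 2


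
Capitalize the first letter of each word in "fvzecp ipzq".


Input string: 'fvzecp ipzq'
Operation: capitalize first letter of each word
Word transformations: 'fvzecp'->'Fvzecp', 'ipzq'->'Ipzq'
Result: Fvzecp Ipzq


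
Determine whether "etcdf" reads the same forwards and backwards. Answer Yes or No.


Input string: 'etcdf'
Reversed: 'fdcte'
Compare pairs: s[0]='e' vs s[4]='f' (mismatch), s[1]='t' vs s[3]='d' (mismatch)
Palindrome: No


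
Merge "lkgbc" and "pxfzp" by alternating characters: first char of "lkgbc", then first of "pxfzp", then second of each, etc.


String 1: 'lkgbc'
String 2: 'pxfzp'
Operation: alternate characters
Pairs: 'l'+'p', 'k'+'x', 'g'+'f', 'b'+'z', 'c'+'p'
Result: lpkxgfbzcp


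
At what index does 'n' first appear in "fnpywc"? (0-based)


Input string: 'fnpywc'
Target: 'n'
Scanning left to right: s[0]='f', s[1]='n'
First match at index: 1


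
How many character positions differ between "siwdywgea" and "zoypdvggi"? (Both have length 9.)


String 1: 'siwdywgea'
String 2: 'zoypdvggi'
Compare each position: pos 0: 's'!='z', pos 1: 'i'!='o', pos 2: 'w'!='y', pos 3: 'd'!='p', pos 4: 'y'!='d', pos 5: 'w'!='v', pos 6: 'g'=='g', pos 7: 'e'!='g', pos 8: 'a'!='i'
Differing positions: 8
Hamming distance: 8


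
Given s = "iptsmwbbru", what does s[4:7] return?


Input string: 'iptsmwbbru'
Operation: slice [4:7]
Extract characters: s[4]='m', s[5]='w', s[6]='b'
Result: mwb


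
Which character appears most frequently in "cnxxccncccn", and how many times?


Input: 'cnxxccncccn'
Operation: tally each character
Counts: 'c':6, 'n':3, 'x':2
Maximum: 'c' appears 6 times


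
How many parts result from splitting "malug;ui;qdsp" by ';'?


Input string: 'malug;ui;qdsp'
Delimiter: ';'
Split result: 'malug', 'ui', 'qdsp'
Number of parts: 3


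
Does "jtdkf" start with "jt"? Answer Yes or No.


Input string: 'jtdkf'
Prefix to check: 'jt'
First 2 characters of input: 'jt'
Match: True
Result: Yes


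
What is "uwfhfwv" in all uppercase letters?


Input string: 'uwfhfwv'
Operation: convert each letter to uppercase
Mapping: 'u'->'U', 'w'->'W', 'f'->'F', 'h'->'H', 'f'->'F', 'w'->'W', 'v'->'V'
Result: UWFHFWV


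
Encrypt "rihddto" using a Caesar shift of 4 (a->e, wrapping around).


Input: 'rihddto', shift = 4
Operation: for each letter, (position + 4) mod 26
Mapping: 'r'(17+4=21)->'v', 'i'(8+4=12)->'m', 'h'(7+4=11)->'l', 'd'(3+4=7)->'h', 'd'(3+4=7)->'h', 't'(19+4=23)->'x', 'o'(14+4=18)->'s'
Result: vmlhhxs


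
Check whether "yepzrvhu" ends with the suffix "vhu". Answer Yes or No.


Input string: 'yepzrvhu'
Suffix to check: 'vhu'
Last 3 characters of input: 'vhu'
Match: True
Result: Yes
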